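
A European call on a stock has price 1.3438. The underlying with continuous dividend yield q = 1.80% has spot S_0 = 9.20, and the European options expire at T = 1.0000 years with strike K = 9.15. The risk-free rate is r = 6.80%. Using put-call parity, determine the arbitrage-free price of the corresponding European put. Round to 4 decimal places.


Put-call parity: C - P = S_0 * exp(-qT) - K * exp(-rT).
S_0 * exp(-qT) = 9.2000 * 0.98216103 = 9.03588150
K * exp(-rT) = 9.1500 * 0.93426047 = 8.54848333
P = C - S*exp(-qT) + K*exp(-rT)
P = 1.3438 - 9.03588150 + 8.54848333 = 0.8564

Answer: Put price = 0.8564


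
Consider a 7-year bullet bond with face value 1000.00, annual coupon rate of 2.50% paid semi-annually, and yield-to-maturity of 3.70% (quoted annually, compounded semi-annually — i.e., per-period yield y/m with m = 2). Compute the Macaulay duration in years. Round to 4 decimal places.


Coupon per period c = face * coupon_rate / m = 12.500000
Periods per year m = 2; per-period yield y/m = 0.018500
Number of cashflows N = 14
Cashflows (t years, CF_t, discount factor 1/(1+y/m)^(m*t), PV):
  t = 0.5000: CF_t = 12.500000, DF = 0.981836, PV = 12.272950
  t = 1.0000: CF_t = 12.500000, DF = 0.964002, PV = 12.050025
  t = 1.5000: CF_t = 12.500000, DF = 0.946492, PV = 11.831149
  t = 2.0000: CF_t = 12.500000, DF = 0.929300, PV = 11.616248
  t = 2.5000: CF_t = 12.500000, DF = 0.912420, PV = 11.405251
  t = 3.0000: CF_t = 12.500000, DF = 0.895847, PV = 11.198086
  t = 3.5000: CF_t = 12.500000, DF = 0.879575, PV = 10.994685
  t = 4.0000: CF_t = 12.500000, DF = 0.863598, PV = 10.794978
  t = 4.5000: CF_t = 12.500000, DF = 0.847912, PV = 10.598898
  t = 5.0000: CF_t = 12.500000, DF = 0.832510, PV = 10.406380
  t = 5.5000: CF_t = 12.500000, DF = 0.817389, PV = 10.217359
  t = 6.0000: CF_t = 12.500000, DF = 0.802542, PV = 10.031771
  t = 6.5000: CF_t = 12.500000, DF = 0.787964, PV = 9.849554
  t = 7.0000: CF_t = 1012.500000, DF = 0.773652, PV = 783.322435
Price P = sum_t PV_t = 926.589769
Macaulay numerator sum_t t * PV_t:
  t * PV_t at t = 0.5000: 6.136475
  t * PV_t at t = 1.0000: 12.050025
  t * PV_t at t = 1.5000: 17.746723
  t * PV_t at t = 2.0000: 23.232496
  t * PV_t at t = 2.5000: 28.513127
  t * PV_t at t = 3.0000: 33.594259
  t * PV_t at t = 3.5000: 38.481396
  t * PV_t at t = 4.0000: 43.179910
  t * PV_t at t = 4.5000: 47.695041
  t * PV_t at t = 5.0000: 52.031900
  t * PV_t at t = 5.5000: 56.195474
  t * PV_t at t = 6.0000: 60.190626
  t * PV_t at t = 6.5000: 64.022103
  t * PV_t at t = 7.0000: 5483.257044
Macaulay duration D = (sum_t t * PV_t) / P = 5966.326601 / 926.589769 = 6.439016

Answer: Macaulay duration = 6.4390 years


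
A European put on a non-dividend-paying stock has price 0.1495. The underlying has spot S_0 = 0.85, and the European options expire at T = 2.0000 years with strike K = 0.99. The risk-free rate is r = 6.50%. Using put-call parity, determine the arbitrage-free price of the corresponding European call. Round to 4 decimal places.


Answer: Call price = 0.1302

Derivation:
Put-call parity: C - P = S_0 * exp(-qT) - K * exp(-rT).
S_0 * exp(-qT) = 0.8500 * 1.00000000 = 0.85000000
K * exp(-rT) = 0.9900 * 0.87809543 = 0.86931448
C = P + S*exp(-qT) - K*exp(-rT)
C = 0.1495 + 0.85000000 - 0.86931448 = 0.1302


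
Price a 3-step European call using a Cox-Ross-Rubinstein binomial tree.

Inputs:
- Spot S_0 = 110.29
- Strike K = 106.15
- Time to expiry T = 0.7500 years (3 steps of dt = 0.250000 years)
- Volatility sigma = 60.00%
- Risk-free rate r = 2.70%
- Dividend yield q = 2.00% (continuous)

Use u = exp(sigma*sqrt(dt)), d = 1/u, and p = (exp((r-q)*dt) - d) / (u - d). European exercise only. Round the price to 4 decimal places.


dt = T/N = 0.250000
u = exp(sigma*sqrt(dt)) = 1.349859; d = 1/u = 0.740818
p = (exp((r-q)*dt) - d) / (u - d) = 0.428433
Discount per step: exp(-r*dt) = 0.993273
Stock lattice S(k, i) with i counting down-moves:
  k=0: S(0,0) = 110.2900
  k=1: S(1,0) = 148.8759; S(1,1) = 81.7048
  k=2: S(2,0) = 200.9615; S(2,1) = 110.2900; S(2,2) = 60.5284
  k=3: S(3,0) = 271.2696; S(3,1) = 148.8759; S(3,2) = 81.7048; S(3,3) = 44.8406
Terminal payoffs V(N, i) = max(S_T - K, 0):
  V(3,0) = 165.119627; V(3,1) = 42.725928; V(3,2) = 0.000000; V(3,3) = 0.000000
Backward induction: V(k, i) = exp(-r*dt) * [p * V(k+1, i) + (1-p) * V(k+1, i+1)].
  V(2,0) = exp(-r*dt) * [p*165.119627 + (1-p)*42.725928] = 94.523283
  V(2,1) = exp(-r*dt) * [p*42.725928 + (1-p)*0.000000] = 18.182069
  V(2,2) = exp(-r*dt) * [p*0.000000 + (1-p)*0.000000] = 0.000000
  V(1,0) = exp(-r*dt) * [p*94.523283 + (1-p)*18.182069] = 50.546847
  V(1,1) = exp(-r*dt) * [p*18.182069 + (1-p)*0.000000] = 7.737401
  V(0,0) = exp(-r*dt) * [p*50.546847 + (1-p)*7.737401] = 25.902960

Answer: Price = V(0,0) = 25.9030


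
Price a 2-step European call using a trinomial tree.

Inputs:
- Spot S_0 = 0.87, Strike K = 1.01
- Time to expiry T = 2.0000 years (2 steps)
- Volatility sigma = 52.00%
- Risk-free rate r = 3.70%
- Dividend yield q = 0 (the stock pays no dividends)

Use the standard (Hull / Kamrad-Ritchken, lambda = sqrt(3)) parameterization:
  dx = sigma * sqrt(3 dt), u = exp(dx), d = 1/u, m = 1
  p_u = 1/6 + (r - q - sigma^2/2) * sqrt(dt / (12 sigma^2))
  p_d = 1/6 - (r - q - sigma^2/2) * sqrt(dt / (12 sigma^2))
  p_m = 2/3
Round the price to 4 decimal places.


Answer: Price = V(0,0) = 0.2069

Derivation:
dt = T/N = 1.000000; dx = sigma*sqrt(3*dt) = 0.900666
u = exp(dx) = 2.461243; d = 1/u = 0.406299
p_u = 0.112151, p_m = 0.666667, p_d = 0.221182
Discount per step: exp(-r*dt) = 0.963676
Stock lattice S(k, j) with j the centered position index:
  k=0: S(0,+0) = 0.8700
  k=1: S(1,-1) = 0.3535; S(1,+0) = 0.8700; S(1,+1) = 2.1413
  k=2: S(2,-2) = 0.1436; S(2,-1) = 0.3535; S(2,+0) = 0.8700; S(2,+1) = 2.1413; S(2,+2) = 5.2702
Terminal payoffs V(N, j) = max(S_T - K, 0):
  V(2,-2) = 0.000000; V(2,-1) = 0.000000; V(2,+0) = 0.000000; V(2,+1) = 1.131281; V(2,+2) = 4.260213
Backward induction: V(k, j) = exp(-r*dt) * [p_u * V(k+1, j+1) + p_m * V(k+1, j) + p_d * V(k+1, j-1)]
  V(1,-1) = exp(-r*dt) * [p_u*0.000000 + p_m*0.000000 + p_d*0.000000] = 0.000000
  V(1,+0) = exp(-r*dt) * [p_u*1.131281 + p_m*0.000000 + p_d*0.000000] = 0.122266
  V(1,+1) = exp(-r*dt) * [p_u*4.260213 + p_m*1.131281 + p_d*0.000000] = 1.187227
  V(0,+0) = exp(-r*dt) * [p_u*1.187227 + p_m*0.122266 + p_d*0.000000] = 0.206863


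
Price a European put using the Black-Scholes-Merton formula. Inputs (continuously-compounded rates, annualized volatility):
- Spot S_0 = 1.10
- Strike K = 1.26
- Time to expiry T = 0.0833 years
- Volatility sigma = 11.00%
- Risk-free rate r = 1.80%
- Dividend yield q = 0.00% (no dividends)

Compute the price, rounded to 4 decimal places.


d1 = (ln(S/K) + (r - q + 0.5*sigma^2) * T) / (sigma * sqrt(T)) = -4.21439276
d2 = d1 - sigma * sqrt(T) = -4.24614068
exp(-rT) = 0.99850172; exp(-qT) = 1.00000000
P = K * exp(-rT) * N(-d2) - S_0 * exp(-qT) * N(-d1)
N(-d1) = 0.99998748; N(-d2) = 0.99998913
P = 1.2600 * 0.99850172 * 0.99998913 - 1.1000 * 1.00000000 * 0.99998748 = 0.1581

Answer: Price = 0.1581


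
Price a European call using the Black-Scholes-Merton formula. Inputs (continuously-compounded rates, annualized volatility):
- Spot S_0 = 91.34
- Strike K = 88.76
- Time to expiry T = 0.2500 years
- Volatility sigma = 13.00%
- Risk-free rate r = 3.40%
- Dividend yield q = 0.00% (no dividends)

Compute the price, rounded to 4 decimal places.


d1 = (ln(S/K) + (r - q + 0.5*sigma^2) * T) / (sigma * sqrt(T)) = 0.60408015
d2 = d1 - sigma * sqrt(T) = 0.53908015
exp(-rT) = 0.99153602; exp(-qT) = 1.00000000
C = S_0 * exp(-qT) * N(d1) - K * exp(-rT) * N(d2)
N(d1) = 0.72710482; N(d2) = 0.70508422
C = 91.3400 * 1.00000000 * 0.72710482 - 88.7600 * 0.99153602 * 0.70508422 = 4.3602

Answer: Price = 4.3602


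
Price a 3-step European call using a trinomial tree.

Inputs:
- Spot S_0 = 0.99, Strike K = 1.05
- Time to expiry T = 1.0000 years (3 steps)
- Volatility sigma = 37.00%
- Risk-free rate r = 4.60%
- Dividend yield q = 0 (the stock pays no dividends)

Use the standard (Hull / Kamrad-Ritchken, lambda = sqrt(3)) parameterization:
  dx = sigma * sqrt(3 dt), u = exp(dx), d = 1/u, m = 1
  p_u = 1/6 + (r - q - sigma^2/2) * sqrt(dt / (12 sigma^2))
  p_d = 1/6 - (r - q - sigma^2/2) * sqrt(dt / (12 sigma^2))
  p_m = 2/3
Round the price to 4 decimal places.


dt = T/N = 0.333333; dx = sigma*sqrt(3*dt) = 0.370000
u = exp(dx) = 1.447735; d = 1/u = 0.690734
p_u = 0.156554, p_m = 0.666667, p_d = 0.176779
Discount per step: exp(-r*dt) = 0.984784
Stock lattice S(k, j) with j the centered position index:
  k=0: S(0,+0) = 0.9900
  k=1: S(1,-1) = 0.6838; S(1,+0) = 0.9900; S(1,+1) = 1.4333
  k=2: S(2,-2) = 0.4723; S(2,-1) = 0.6838; S(2,+0) = 0.9900; S(2,+1) = 1.4333; S(2,+2) = 2.0750
  k=3: S(3,-3) = 0.3263; S(3,-2) = 0.4723; S(3,-1) = 0.6838; S(3,+0) = 0.9900; S(3,+1) = 1.4333; S(3,+2) = 2.0750; S(3,+3) = 3.0040
Terminal payoffs V(N, j) = max(S_T - K, 0):
  V(3,-3) = 0.000000; V(3,-2) = 0.000000; V(3,-1) = 0.000000; V(3,+0) = 0.000000; V(3,+1) = 0.383257; V(3,+2) = 1.024976; V(3,+3) = 1.954015
Backward induction: V(k, j) = exp(-r*dt) * [p_u * V(k+1, j+1) + p_m * V(k+1, j) + p_d * V(k+1, j-1)]
  V(2,-2) = exp(-r*dt) * [p_u*0.000000 + p_m*0.000000 + p_d*0.000000] = 0.000000
  V(2,-1) = exp(-r*dt) * [p_u*0.000000 + p_m*0.000000 + p_d*0.000000] = 0.000000
  V(2,+0) = exp(-r*dt) * [p_u*0.383257 + p_m*0.000000 + p_d*0.000000] = 0.059087
  V(2,+1) = exp(-r*dt) * [p_u*1.024976 + p_m*0.383257 + p_d*0.000000] = 0.409639
  V(2,+2) = exp(-r*dt) * [p_u*1.954015 + p_m*1.024976 + p_d*0.383257] = 1.040895
  V(1,-1) = exp(-r*dt) * [p_u*0.059087 + p_m*0.000000 + p_d*0.000000] = 0.009110
  V(1,+0) = exp(-r*dt) * [p_u*0.409639 + p_m*0.059087 + p_d*0.000000] = 0.101947
  V(1,+1) = exp(-r*dt) * [p_u*1.040895 + p_m*0.409639 + p_d*0.059087] = 0.439701
  V(0,+0) = exp(-r*dt) * [p_u*0.439701 + p_m*0.101947 + p_d*0.009110] = 0.136306

Answer: Price = V(0,0) = 0.1363


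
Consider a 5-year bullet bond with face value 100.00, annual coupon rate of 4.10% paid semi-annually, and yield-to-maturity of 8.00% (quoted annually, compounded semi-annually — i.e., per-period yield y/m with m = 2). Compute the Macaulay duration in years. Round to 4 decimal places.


Answer: Macaulay duration = 4.5237 years

Derivation:
Coupon per period c = face * coupon_rate / m = 2.050000
Periods per year m = 2; per-period yield y/m = 0.040000
Number of cashflows N = 10
Cashflows (t years, CF_t, discount factor 1/(1+y/m)^(m*t), PV):
  t = 0.5000: CF_t = 2.050000, DF = 0.961538, PV = 1.971154
  t = 1.0000: CF_t = 2.050000, DF = 0.924556, PV = 1.895340
  t = 1.5000: CF_t = 2.050000, DF = 0.888996, PV = 1.822443
  t = 2.0000: CF_t = 2.050000, DF = 0.854804, PV = 1.752349
  t = 2.5000: CF_t = 2.050000, DF = 0.821927, PV = 1.684951
  t = 3.0000: CF_t = 2.050000, DF = 0.790315, PV = 1.620145
  t = 3.5000: CF_t = 2.050000, DF = 0.759918, PV = 1.557832
  t = 4.0000: CF_t = 2.050000, DF = 0.730690, PV = 1.497915
  t = 4.5000: CF_t = 2.050000, DF = 0.702587, PV = 1.440303
  t = 5.0000: CF_t = 102.050000, DF = 0.675564, PV = 68.941323
Price P = sum_t PV_t = 84.183753
Macaulay numerator sum_t t * PV_t:
  t * PV_t at t = 0.5000: 0.985577
  t * PV_t at t = 1.0000: 1.895340
  t * PV_t at t = 1.5000: 2.733664
  t * PV_t at t = 2.0000: 3.504697
  t * PV_t at t = 2.5000: 4.212376
  t * PV_t at t = 3.0000: 4.860434
  t * PV_t at t = 3.5000: 5.452410
  t * PV_t at t = 4.0000: 5.991660
  t * PV_t at t = 4.5000: 6.481363
  t * PV_t at t = 5.0000: 344.706617
Macaulay duration D = (sum_t t * PV_t) / P = 380.824139 / 84.183753 = 4.523725


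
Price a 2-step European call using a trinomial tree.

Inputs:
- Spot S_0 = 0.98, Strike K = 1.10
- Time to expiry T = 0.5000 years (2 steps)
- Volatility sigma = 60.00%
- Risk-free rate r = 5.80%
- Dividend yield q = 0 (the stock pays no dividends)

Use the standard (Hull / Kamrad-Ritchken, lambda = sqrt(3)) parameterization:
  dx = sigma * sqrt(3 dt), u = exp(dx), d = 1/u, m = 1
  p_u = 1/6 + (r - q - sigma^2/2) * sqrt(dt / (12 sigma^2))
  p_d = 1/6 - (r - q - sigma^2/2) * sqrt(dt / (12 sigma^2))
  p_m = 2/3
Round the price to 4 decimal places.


dt = T/N = 0.250000; dx = sigma*sqrt(3*dt) = 0.519615
u = exp(dx) = 1.681381; d = 1/u = 0.594749
p_u = 0.137318, p_m = 0.666667, p_d = 0.196015
Discount per step: exp(-r*dt) = 0.985605
Stock lattice S(k, j) with j the centered position index:
  k=0: S(0,+0) = 0.9800
  k=1: S(1,-1) = 0.5829; S(1,+0) = 0.9800; S(1,+1) = 1.6478
  k=2: S(2,-2) = 0.3467; S(2,-1) = 0.5829; S(2,+0) = 0.9800; S(2,+1) = 1.6478; S(2,+2) = 2.7705
Terminal payoffs V(N, j) = max(S_T - K, 0):
  V(2,-2) = 0.000000; V(2,-1) = 0.000000; V(2,+0) = 0.000000; V(2,+1) = 0.547753; V(2,+2) = 1.670500
Backward induction: V(k, j) = exp(-r*dt) * [p_u * V(k+1, j+1) + p_m * V(k+1, j) + p_d * V(k+1, j-1)]
  V(1,-1) = exp(-r*dt) * [p_u*0.000000 + p_m*0.000000 + p_d*0.000000] = 0.000000
  V(1,+0) = exp(-r*dt) * [p_u*0.547753 + p_m*0.000000 + p_d*0.000000] = 0.074134
  V(1,+1) = exp(-r*dt) * [p_u*1.670500 + p_m*0.547753 + p_d*0.000000] = 0.586000
  V(0,+0) = exp(-r*dt) * [p_u*0.586000 + p_m*0.074134 + p_d*0.000000] = 0.128021

Answer: Price = V(0,0) = 0.1280


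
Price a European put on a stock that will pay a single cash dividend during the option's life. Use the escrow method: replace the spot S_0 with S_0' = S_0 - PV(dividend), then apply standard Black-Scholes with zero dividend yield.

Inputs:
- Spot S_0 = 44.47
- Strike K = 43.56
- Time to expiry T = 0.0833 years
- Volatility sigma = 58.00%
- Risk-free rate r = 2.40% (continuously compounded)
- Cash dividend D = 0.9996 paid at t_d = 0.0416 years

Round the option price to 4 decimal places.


PV(D) = D * exp(-r * t_d) = 0.9996 * 0.99900210 = 0.99860250
S_0' = S_0 - PV(D) = 44.4700 - 0.99860250 = 43.47139750
d1 = (ln(S_0'/K) + (r + sigma^2/2)*T) / (sigma*sqrt(T)) = 0.08347858
d2 = d1 - sigma*sqrt(T) = -0.08391951
exp(-rT) = 0.99800280
N(-d1) = 0.46673550; N(-d2) = 0.53343978
P = K * exp(-rT) * N(-d2) - S_0' * N(-d1) = 43.5600 * 0.99800280 * 0.53343978 - 43.47139750 * 0.46673550 = 2.9006

Answer: Price = 2.9006


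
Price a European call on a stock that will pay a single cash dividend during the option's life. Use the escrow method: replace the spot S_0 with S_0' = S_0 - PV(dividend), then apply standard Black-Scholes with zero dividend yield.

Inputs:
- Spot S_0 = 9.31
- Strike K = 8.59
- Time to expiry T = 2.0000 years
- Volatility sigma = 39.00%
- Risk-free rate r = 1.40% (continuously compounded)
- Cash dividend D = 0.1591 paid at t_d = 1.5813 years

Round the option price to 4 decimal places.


PV(D) = D * exp(-r * t_d) = 0.1591 * 0.97810505 = 0.15561651
S_0' = S_0 - PV(D) = 9.3100 - 0.15561651 = 9.15438349
d1 = (ln(S_0'/K) + (r + sigma^2/2)*T) / (sigma*sqrt(T)) = 0.44191291
d2 = d1 - sigma*sqrt(T) = -0.10963038
exp(-rT) = 0.97238837
N(d1) = 0.67072388; N(d2) = 0.45635126
C = S_0' * N(d1) - K * exp(-rT) * N(d2) = 9.15438349 * 0.67072388 - 8.5900 * 0.97238837 * 0.45635126 = 2.3282

Answer: Price = 2.3282


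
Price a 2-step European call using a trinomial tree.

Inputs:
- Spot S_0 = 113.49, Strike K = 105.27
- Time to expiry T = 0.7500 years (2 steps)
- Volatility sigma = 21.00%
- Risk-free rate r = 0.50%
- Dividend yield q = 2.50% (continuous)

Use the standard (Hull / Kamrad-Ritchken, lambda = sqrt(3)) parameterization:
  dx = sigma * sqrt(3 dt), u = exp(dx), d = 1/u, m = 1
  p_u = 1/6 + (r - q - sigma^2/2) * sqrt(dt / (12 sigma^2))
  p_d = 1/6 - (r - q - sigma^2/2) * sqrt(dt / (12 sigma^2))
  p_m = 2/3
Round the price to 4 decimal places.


Answer: Price = V(0,0) = 11.6793

Derivation:
dt = T/N = 0.375000; dx = sigma*sqrt(3*dt) = 0.222739
u = exp(dx) = 1.249494; d = 1/u = 0.800324
p_u = 0.131269, p_m = 0.666667, p_d = 0.202064
Discount per step: exp(-r*dt) = 0.998127
Stock lattice S(k, j) with j the centered position index:
  k=0: S(0,+0) = 113.4900
  k=1: S(1,-1) = 90.8288; S(1,+0) = 113.4900; S(1,+1) = 141.8051
  k=2: S(2,-2) = 72.6924; S(2,-1) = 90.8288; S(2,+0) = 113.4900; S(2,+1) = 141.8051; S(2,+2) = 177.1846
Terminal payoffs V(N, j) = max(S_T - K, 0):
  V(2,-2) = 0.000000; V(2,-1) = 0.000000; V(2,+0) = 8.220000; V(2,+1) = 36.535069; V(2,+2) = 71.914577
Backward induction: V(k, j) = exp(-r*dt) * [p_u * V(k+1, j+1) + p_m * V(k+1, j) + p_d * V(k+1, j-1)]
  V(1,-1) = exp(-r*dt) * [p_u*8.220000 + p_m*0.000000 + p_d*0.000000] = 1.077012
  V(1,+0) = exp(-r*dt) * [p_u*36.535069 + p_m*8.220000 + p_d*0.000000] = 10.256681
  V(1,+1) = exp(-r*dt) * [p_u*71.914577 + p_m*36.535069 + p_d*8.220000] = 35.391430
  V(0,+0) = exp(-r*dt) * [p_u*35.391430 + p_m*10.256681 + p_d*1.077012] = 11.679300


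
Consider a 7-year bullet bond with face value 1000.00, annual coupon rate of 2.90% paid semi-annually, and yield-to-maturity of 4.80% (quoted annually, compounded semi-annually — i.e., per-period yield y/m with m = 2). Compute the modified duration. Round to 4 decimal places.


Coupon per period c = face * coupon_rate / m = 14.500000
Periods per year m = 2; per-period yield y/m = 0.024000
Number of cashflows N = 14
Cashflows (t years, CF_t, discount factor 1/(1+y/m)^(m*t), PV):
  t = 0.5000: CF_t = 14.500000, DF = 0.976562, PV = 14.160156
  t = 1.0000: CF_t = 14.500000, DF = 0.953674, PV = 13.828278
  t = 1.5000: CF_t = 14.500000, DF = 0.931323, PV = 13.504177
  t = 2.0000: CF_t = 14.500000, DF = 0.909495, PV = 13.187673
  t = 2.5000: CF_t = 14.500000, DF = 0.888178, PV = 12.878587
  t = 3.0000: CF_t = 14.500000, DF = 0.867362, PV = 12.576745
  t = 3.5000: CF_t = 14.500000, DF = 0.847033, PV = 12.281978
  t = 4.0000: CF_t = 14.500000, DF = 0.827181, PV = 11.994119
  t = 4.5000: CF_t = 14.500000, DF = 0.807794, PV = 11.713007
  t = 5.0000: CF_t = 14.500000, DF = 0.788861, PV = 11.438483
  t = 5.5000: CF_t = 14.500000, DF = 0.770372, PV = 11.170394
  t = 6.0000: CF_t = 14.500000, DF = 0.752316, PV = 10.908588
  t = 6.5000: CF_t = 14.500000, DF = 0.734684, PV = 10.652918
  t = 7.0000: CF_t = 1014.500000, DF = 0.717465, PV = 727.868054
Price P = sum_t PV_t = 888.163155
First compute Macaulay numerator sum_t t * PV_t:
  t * PV_t at t = 0.5000: 7.080078
  t * PV_t at t = 1.0000: 13.828278
  t * PV_t at t = 1.5000: 20.256266
  t * PV_t at t = 2.0000: 26.375346
  t * PV_t at t = 2.5000: 32.196468
  t * PV_t at t = 3.0000: 37.730236
  t * PV_t at t = 3.5000: 42.986922
  t * PV_t at t = 4.0000: 47.976476
  t * PV_t at t = 4.5000: 52.708530
  t * PV_t at t = 5.0000: 57.192416
  t * PV_t at t = 5.5000: 61.437165
  t * PV_t at t = 6.0000: 65.451525
  t * PV_t at t = 6.5000: 69.243964
  t * PV_t at t = 7.0000: 5095.076375
Macaulay duration D = 5629.540044 / 888.163155 = 6.338408
Modified duration = D / (1 + y/m) = 6.338408 / (1 + 0.024000) = 6.189851

Answer: Modified duration = 6.1899


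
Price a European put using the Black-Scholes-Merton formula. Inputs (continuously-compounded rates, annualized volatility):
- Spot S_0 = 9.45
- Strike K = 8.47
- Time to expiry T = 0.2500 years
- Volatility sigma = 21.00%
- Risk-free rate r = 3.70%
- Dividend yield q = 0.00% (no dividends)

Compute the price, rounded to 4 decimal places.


d1 = (ln(S/K) + (r - q + 0.5*sigma^2) * T) / (sigma * sqrt(T)) = 1.18330222
d2 = d1 - sigma * sqrt(T) = 1.07830222
exp(-rT) = 0.99079265; exp(-qT) = 1.00000000
P = K * exp(-rT) * N(-d2) - S_0 * exp(-qT) * N(-d1)
N(-d1) = 0.11834470; N(-d2) = 0.14044945
P = 8.4700 * 0.99079265 * 0.14044945 - 9.4500 * 1.00000000 * 0.11834470 = 0.0603

Answer: Price = 0.0603


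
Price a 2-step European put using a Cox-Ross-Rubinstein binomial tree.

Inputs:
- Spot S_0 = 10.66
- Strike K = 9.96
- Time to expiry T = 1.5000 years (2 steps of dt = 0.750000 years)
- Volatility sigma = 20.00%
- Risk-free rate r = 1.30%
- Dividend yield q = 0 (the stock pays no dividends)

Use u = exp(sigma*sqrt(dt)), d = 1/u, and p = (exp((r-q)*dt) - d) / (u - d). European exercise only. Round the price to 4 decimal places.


dt = T/N = 0.750000
u = exp(sigma*sqrt(dt)) = 1.189110; d = 1/u = 0.840965
p = (exp((r-q)*dt) - d) / (u - d) = 0.484949
Discount per step: exp(-r*dt) = 0.990297
Stock lattice S(k, i) with i counting down-moves:
  k=0: S(0,0) = 10.6600
  k=1: S(1,0) = 12.6759; S(1,1) = 8.9647
  k=2: S(2,0) = 15.0731; S(2,1) = 10.6600; S(2,2) = 7.5390
Terminal payoffs V(N, i) = max(K - S_T, 0):
  V(2,0) = 0.000000; V(2,1) = 0.000000; V(2,2) = 2.421010
Backward induction: V(k, i) = exp(-r*dt) * [p * V(k+1, i) + (1-p) * V(k+1, i+1)].
  V(1,0) = exp(-r*dt) * [p*0.000000 + (1-p)*0.000000] = 0.000000
  V(1,1) = exp(-r*dt) * [p*0.000000 + (1-p)*2.421010] = 1.234844
  V(0,0) = exp(-r*dt) * [p*0.000000 + (1-p)*1.234844] = 0.629837

Answer: Price = V(0,0) = 0.6298


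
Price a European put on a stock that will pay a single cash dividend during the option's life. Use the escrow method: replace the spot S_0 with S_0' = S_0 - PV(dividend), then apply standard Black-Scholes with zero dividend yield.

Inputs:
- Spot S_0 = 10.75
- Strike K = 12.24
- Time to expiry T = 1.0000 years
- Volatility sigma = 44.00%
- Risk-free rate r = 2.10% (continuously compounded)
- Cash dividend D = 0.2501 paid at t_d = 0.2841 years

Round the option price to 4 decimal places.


PV(D) = D * exp(-r * t_d) = 0.2501 * 0.99405166 = 0.24861232
S_0' = S_0 - PV(D) = 10.7500 - 0.24861232 = 10.50138768
d1 = (ln(S_0'/K) + (r + sigma^2/2)*T) / (sigma*sqrt(T)) = -0.08045879
d2 = d1 - sigma*sqrt(T) = -0.52045879
exp(-rT) = 0.97921896
N(-d1) = 0.53206382; N(-d2) = 0.69862808
P = K * exp(-rT) * N(-d2) - S_0' * N(-d1) = 12.2400 * 0.97921896 * 0.69862808 - 10.50138768 * 0.53206382 = 2.7861

Answer: Price = 2.7861


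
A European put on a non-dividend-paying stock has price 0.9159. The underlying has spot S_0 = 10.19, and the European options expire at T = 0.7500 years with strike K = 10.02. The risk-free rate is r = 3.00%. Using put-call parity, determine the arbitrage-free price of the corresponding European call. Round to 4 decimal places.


Answer: Call price = 1.3088

Derivation:
Put-call parity: C - P = S_0 * exp(-qT) - K * exp(-rT).
S_0 * exp(-qT) = 10.1900 * 1.00000000 = 10.19000000
K * exp(-rT) = 10.0200 * 0.97775124 = 9.79706740
C = P + S*exp(-qT) - K*exp(-rT)
C = 0.9159 + 10.19000000 - 9.79706740 = 1.3088


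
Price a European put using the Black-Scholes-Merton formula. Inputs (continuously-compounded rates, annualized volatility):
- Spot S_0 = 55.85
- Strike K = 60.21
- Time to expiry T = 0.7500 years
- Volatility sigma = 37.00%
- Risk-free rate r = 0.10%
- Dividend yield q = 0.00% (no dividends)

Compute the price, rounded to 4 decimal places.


Answer: Price = 9.7375

Derivation:
d1 = (ln(S/K) + (r - q + 0.5*sigma^2) * T) / (sigma * sqrt(T)) = -0.07203280
d2 = d1 - sigma * sqrt(T) = -0.39246220
exp(-rT) = 0.99925028; exp(-qT) = 1.00000000
P = K * exp(-rT) * N(-d2) - S_0 * exp(-qT) * N(-d1)
N(-d1) = 0.52871210; N(-d2) = 0.65264163
P = 60.2100 * 0.99925028 * 0.65264163 - 55.8500 * 1.00000000 * 0.52871210 = 9.7375


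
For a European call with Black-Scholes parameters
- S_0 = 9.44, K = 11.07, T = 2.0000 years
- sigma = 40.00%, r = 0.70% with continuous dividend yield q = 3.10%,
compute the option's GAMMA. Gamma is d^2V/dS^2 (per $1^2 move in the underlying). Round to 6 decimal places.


Answer: Gamma = 0.069971

Derivation:
d1 = -0.0835849122; d2 = -0.6492703371
phi(d1) = 0.3975511190; exp(-qT) = 0.9398828868; exp(-rT) = 0.9860975443
Gamma = exp(-qT) * phi(d1) / (S * sigma * sqrt(T)) = 0.9398828868 * 0.3975511190 / (9.4400 * 0.4000 * 1.4142135624) = 0.069971


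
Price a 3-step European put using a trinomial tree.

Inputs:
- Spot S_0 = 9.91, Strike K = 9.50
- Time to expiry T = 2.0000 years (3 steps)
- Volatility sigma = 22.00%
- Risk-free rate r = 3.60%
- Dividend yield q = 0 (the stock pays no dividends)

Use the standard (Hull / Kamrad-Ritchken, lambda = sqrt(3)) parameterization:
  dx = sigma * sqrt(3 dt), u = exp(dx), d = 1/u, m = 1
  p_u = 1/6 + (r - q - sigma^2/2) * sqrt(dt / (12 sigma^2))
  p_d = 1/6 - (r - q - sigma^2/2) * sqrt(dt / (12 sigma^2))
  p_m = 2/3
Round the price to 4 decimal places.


dt = T/N = 0.666667; dx = sigma*sqrt(3*dt) = 0.311127
u = exp(dx) = 1.364963; d = 1/u = 0.732621
p_u = 0.179309, p_m = 0.666667, p_d = 0.154024
Discount per step: exp(-r*dt) = 0.976286
Stock lattice S(k, j) with j the centered position index:
  k=0: S(0,+0) = 9.9100
  k=1: S(1,-1) = 7.2603; S(1,+0) = 9.9100; S(1,+1) = 13.5268
  k=2: S(2,-2) = 5.3190; S(2,-1) = 7.2603; S(2,+0) = 9.9100; S(2,+1) = 13.5268; S(2,+2) = 18.4635
  k=3: S(3,-3) = 3.8968; S(3,-2) = 5.3190; S(3,-1) = 7.2603; S(3,+0) = 9.9100; S(3,+1) = 13.5268; S(3,+2) = 18.4635; S(3,+3) = 25.2020
Terminal payoffs V(N, j) = max(K - S_T, 0):
  V(3,-3) = 5.603170; V(3,-2) = 4.180973; V(3,-1) = 2.239727; V(3,+0) = 0.000000; V(3,+1) = 0.000000; V(3,+2) = 0.000000; V(3,+3) = 0.000000
Backward induction: V(k, j) = exp(-r*dt) * [p_u * V(k+1, j+1) + p_m * V(k+1, j) + p_d * V(k+1, j-1)]
  V(2,-2) = exp(-r*dt) * [p_u*2.239727 + p_m*4.180973 + p_d*5.603170] = 3.955855
  V(2,-1) = exp(-r*dt) * [p_u*0.000000 + p_m*2.239727 + p_d*4.180973] = 2.086443
  V(2,+0) = exp(-r*dt) * [p_u*0.000000 + p_m*0.000000 + p_d*2.239727] = 0.336792
  V(2,+1) = exp(-r*dt) * [p_u*0.000000 + p_m*0.000000 + p_d*0.000000] = 0.000000
  V(2,+2) = exp(-r*dt) * [p_u*0.000000 + p_m*0.000000 + p_d*0.000000] = 0.000000
  V(1,-1) = exp(-r*dt) * [p_u*0.336792 + p_m*2.086443 + p_d*3.955855] = 2.011784
  V(1,+0) = exp(-r*dt) * [p_u*0.000000 + p_m*0.336792 + p_d*2.086443] = 0.532946
  V(1,+1) = exp(-r*dt) * [p_u*0.000000 + p_m*0.000000 + p_d*0.336792] = 0.050644
  V(0,+0) = exp(-r*dt) * [p_u*0.050644 + p_m*0.532946 + p_d*2.011784] = 0.658253

Answer: Price = V(0,0) = 0.6583


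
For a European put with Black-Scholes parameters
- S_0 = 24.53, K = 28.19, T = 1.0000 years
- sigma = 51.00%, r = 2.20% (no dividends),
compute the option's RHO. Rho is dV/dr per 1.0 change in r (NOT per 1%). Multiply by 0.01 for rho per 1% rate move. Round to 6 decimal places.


d1 = 0.0254501042; d2 = -0.4845498958
phi(d1) = 0.3988131023; exp(-qT) = 1.0000000000; exp(-rT) = 0.9782402351
N(-d2) = 0.6860021687
Rho = -K*T*exp(-rT)*N(-d2) = -28.1900 * 1.0000 * 0.9782402351 * 0.6860021687 = -18.917602

Answer: Rho = -18.917602


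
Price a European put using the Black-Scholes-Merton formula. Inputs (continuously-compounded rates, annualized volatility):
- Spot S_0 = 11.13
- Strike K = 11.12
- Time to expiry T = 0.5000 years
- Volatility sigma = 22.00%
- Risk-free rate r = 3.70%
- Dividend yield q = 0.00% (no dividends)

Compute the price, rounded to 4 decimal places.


d1 = (ln(S/K) + (r - q + 0.5*sigma^2) * T) / (sigma * sqrt(T)) = 0.20248245
d2 = d1 - sigma * sqrt(T) = 0.04691895
exp(-rT) = 0.98167007; exp(-qT) = 1.00000000
P = K * exp(-rT) * N(-d2) - S_0 * exp(-qT) * N(-d1)
N(-d1) = 0.41976979; N(-d2) = 0.48128891
P = 11.1200 * 0.98167007 * 0.48128891 - 11.1300 * 1.00000000 * 0.41976979 = 0.5818

Answer: Price = 0.5818


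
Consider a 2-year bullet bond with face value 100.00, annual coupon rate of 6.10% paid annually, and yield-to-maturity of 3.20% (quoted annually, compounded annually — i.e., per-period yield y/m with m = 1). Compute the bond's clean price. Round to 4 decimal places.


Answer: Price = 105.5330

Derivation:
Coupon per period c = face * coupon_rate / m = 6.100000
Periods per year m = 1; per-period yield y/m = 0.032000
Number of cashflows N = 2
Cashflows (t years, CF_t, discount factor 1/(1+y/m)^(m*t), PV):
  t = 1.0000: CF_t = 6.100000, DF = 0.968992, PV = 5.910853
  t = 2.0000: CF_t = 106.100000, DF = 0.938946, PV = 99.622168
Price P = sum_t PV_t = 105.533021


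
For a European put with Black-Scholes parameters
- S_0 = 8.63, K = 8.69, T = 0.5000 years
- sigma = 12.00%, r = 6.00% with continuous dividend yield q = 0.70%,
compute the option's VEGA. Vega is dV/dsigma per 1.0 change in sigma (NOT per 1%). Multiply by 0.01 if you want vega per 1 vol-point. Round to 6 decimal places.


d1 = 0.2730795220; d2 = 0.1882267083
phi(d1) = 0.3843411360; exp(-qT) = 0.9965061179; exp(-rT) = 0.9704455335
Vega = S * exp(-qT) * phi(d1) * sqrt(T) = 8.6300 * 0.9965061179 * 0.3843411360 * 0.7071067812 = 2.337183

Answer: Vega = 2.337183


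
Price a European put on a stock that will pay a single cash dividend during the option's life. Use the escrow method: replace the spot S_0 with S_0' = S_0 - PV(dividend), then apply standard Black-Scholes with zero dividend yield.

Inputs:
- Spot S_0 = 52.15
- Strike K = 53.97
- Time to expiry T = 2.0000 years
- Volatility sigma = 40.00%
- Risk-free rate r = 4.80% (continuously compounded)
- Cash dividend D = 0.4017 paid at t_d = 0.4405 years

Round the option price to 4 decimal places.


Answer: Price = 9.9092

Derivation:
PV(D) = D * exp(-r * t_d) = 0.4017 * 0.97907797 = 0.39329562
S_0' = S_0 - PV(D) = 52.1500 - 0.39329562 = 51.75670438
d1 = (ln(S_0'/K) + (r + sigma^2/2)*T) / (sigma*sqrt(T)) = 0.37852423
d2 = d1 - sigma*sqrt(T) = -0.18716119
exp(-rT) = 0.90846402
N(-d1) = 0.35252060; N(-d2) = 0.57423288
P = K * exp(-rT) * N(-d2) - S_0' * N(-d1) = 53.9700 * 0.90846402 * 0.57423288 - 51.75670438 * 0.35252060 = 9.9092


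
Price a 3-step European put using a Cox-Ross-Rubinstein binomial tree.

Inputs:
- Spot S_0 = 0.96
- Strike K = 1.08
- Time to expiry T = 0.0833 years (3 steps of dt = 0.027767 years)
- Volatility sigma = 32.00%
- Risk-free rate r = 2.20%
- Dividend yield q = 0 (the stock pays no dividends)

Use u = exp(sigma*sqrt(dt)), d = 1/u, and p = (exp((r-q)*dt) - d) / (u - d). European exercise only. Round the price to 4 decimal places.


Answer: Price = V(0,0) = 0.1236

Derivation:
dt = T/N = 0.027767
u = exp(sigma*sqrt(dt)) = 1.054770; d = 1/u = 0.948074
p = (exp((r-q)*dt) - d) / (u - d) = 0.492400
Discount per step: exp(-r*dt) = 0.999389
Stock lattice S(k, i) with i counting down-moves:
  k=0: S(0,0) = 0.9600
  k=1: S(1,0) = 1.0126; S(1,1) = 0.9102
  k=2: S(2,0) = 1.0680; S(2,1) = 0.9600; S(2,2) = 0.8629
  k=3: S(3,0) = 1.1265; S(3,1) = 1.0126; S(3,2) = 0.9102; S(3,3) = 0.8181
Terminal payoffs V(N, i) = max(K - S_T, 0):
  V(3,0) = 0.000000; V(3,1) = 0.067421; V(3,2) = 0.169849; V(3,3) = 0.261916
Backward induction: V(k, i) = exp(-r*dt) * [p * V(k+1, i) + (1-p) * V(k+1, i+1)].
  V(2,0) = exp(-r*dt) * [p*0.000000 + (1-p)*0.067421] = 0.034202
  V(2,1) = exp(-r*dt) * [p*0.067421 + (1-p)*0.169849] = 0.119340
  V(2,2) = exp(-r*dt) * [p*0.169849 + (1-p)*0.261916] = 0.216450
  V(1,0) = exp(-r*dt) * [p*0.034202 + (1-p)*0.119340] = 0.077371
  V(1,1) = exp(-r*dt) * [p*0.119340 + (1-p)*0.216450] = 0.168530
  V(0,0) = exp(-r*dt) * [p*0.077371 + (1-p)*0.168530] = 0.123568


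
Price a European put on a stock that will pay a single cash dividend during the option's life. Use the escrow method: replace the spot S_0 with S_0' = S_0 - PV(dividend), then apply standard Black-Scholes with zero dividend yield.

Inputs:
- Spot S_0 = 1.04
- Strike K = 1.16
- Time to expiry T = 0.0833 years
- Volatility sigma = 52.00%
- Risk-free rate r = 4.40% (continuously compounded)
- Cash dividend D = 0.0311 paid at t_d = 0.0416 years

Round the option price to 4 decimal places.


Answer: Price = 0.1629

Derivation:
PV(D) = D * exp(-r * t_d) = 0.0311 * 0.99817127 = 0.03104313
S_0' = S_0 - PV(D) = 1.0400 - 0.03104313 = 1.00895687
d1 = (ln(S_0'/K) + (r + sigma^2/2)*T) / (sigma*sqrt(T)) = -0.83005583
d2 = d1 - sigma*sqrt(T) = -0.98013688
exp(-rT) = 0.99634151
N(-d1) = 0.79674639; N(-d2) = 0.83649072
P = K * exp(-rT) * N(-d2) - S_0' * N(-d1) = 1.1600 * 0.99634151 * 0.83649072 - 1.00895687 * 0.79674639 = 0.1629


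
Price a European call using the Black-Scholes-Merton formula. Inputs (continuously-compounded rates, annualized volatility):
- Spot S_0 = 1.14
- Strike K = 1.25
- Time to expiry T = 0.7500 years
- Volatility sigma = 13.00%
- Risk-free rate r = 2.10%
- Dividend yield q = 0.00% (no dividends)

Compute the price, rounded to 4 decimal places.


Answer: Price = 0.0197

Derivation:
d1 = (ln(S/K) + (r - q + 0.5*sigma^2) * T) / (sigma * sqrt(T)) = -0.62200866
d2 = d1 - sigma * sqrt(T) = -0.73459196
exp(-rT) = 0.98437338; exp(-qT) = 1.00000000
C = S_0 * exp(-qT) * N(d1) - K * exp(-rT) * N(d2)
N(d1) = 0.26696809; N(d2) = 0.23129402
C = 1.1400 * 1.00000000 * 0.26696809 - 1.2500 * 0.98437338 * 0.23129402 = 0.0197


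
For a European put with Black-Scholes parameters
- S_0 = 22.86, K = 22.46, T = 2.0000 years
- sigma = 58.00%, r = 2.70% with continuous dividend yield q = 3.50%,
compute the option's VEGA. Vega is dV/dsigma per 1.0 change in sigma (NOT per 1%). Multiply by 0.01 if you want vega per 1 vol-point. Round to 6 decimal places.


Answer: Vega = 11.046298

Derivation:
d1 = 0.4121368327; d2 = -0.4081070335
phi(d1) = 0.3664596286; exp(-qT) = 0.9323938199; exp(-rT) = 0.9474321065
Vega = S * exp(-qT) * phi(d1) * sqrt(T) = 22.8600 * 0.9323938199 * 0.3664596286 * 1.4142135624 = 11.046298


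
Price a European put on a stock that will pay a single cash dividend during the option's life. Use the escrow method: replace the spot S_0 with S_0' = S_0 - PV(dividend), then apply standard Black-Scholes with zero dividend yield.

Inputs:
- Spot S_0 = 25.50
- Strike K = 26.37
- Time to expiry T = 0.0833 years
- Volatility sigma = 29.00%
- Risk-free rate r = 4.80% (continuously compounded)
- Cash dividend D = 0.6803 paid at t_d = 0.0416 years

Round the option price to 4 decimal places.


PV(D) = D * exp(-r * t_d) = 0.6803 * 0.99800519 = 0.67894293
S_0' = S_0 - PV(D) = 25.5000 - 0.67894293 = 24.82105707
d1 = (ln(S_0'/K) + (r + sigma^2/2)*T) / (sigma*sqrt(T)) = -0.63362094
d2 = d1 - sigma*sqrt(T) = -0.71731999
exp(-rT) = 0.99600958
N(-d1) = 0.73683588; N(-d2) = 0.76341166
P = K * exp(-rT) * N(-d2) - S_0' * N(-d1) = 26.3700 * 0.99600958 * 0.76341166 - 24.82105707 * 0.73683588 = 1.7618

Answer: Price = 1.7618


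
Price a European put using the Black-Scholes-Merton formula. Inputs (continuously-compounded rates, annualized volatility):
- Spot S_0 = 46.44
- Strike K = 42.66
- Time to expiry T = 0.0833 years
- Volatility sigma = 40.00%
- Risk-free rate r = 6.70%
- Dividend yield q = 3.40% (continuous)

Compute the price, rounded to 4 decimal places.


Answer: Price = 0.6599

Derivation:
d1 = (ln(S/K) + (r - q + 0.5*sigma^2) * T) / (sigma * sqrt(T)) = 0.81693226
d2 = d1 - sigma * sqrt(T) = 0.70148530
exp(-rT) = 0.99443445; exp(-qT) = 0.99717181
P = K * exp(-rT) * N(-d2) - S_0 * exp(-qT) * N(-d1)
N(-d1) = 0.20698357; N(-d2) = 0.24150010
P = 42.6600 * 0.99443445 * 0.24150010 - 46.4400 * 0.99717181 * 0.20698357 = 0.6599


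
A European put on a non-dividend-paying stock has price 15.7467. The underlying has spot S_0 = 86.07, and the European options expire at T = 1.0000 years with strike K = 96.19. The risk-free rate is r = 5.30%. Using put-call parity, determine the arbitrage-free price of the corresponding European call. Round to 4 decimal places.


Put-call parity: C - P = S_0 * exp(-qT) - K * exp(-rT).
S_0 * exp(-qT) = 86.0700 * 1.00000000 = 86.07000000
K * exp(-rT) = 96.1900 * 0.94838001 = 91.22467340
C = P + S*exp(-qT) - K*exp(-rT)
C = 15.7467 + 86.07000000 - 91.22467340 = 10.5920

Answer: Call price = 10.5920


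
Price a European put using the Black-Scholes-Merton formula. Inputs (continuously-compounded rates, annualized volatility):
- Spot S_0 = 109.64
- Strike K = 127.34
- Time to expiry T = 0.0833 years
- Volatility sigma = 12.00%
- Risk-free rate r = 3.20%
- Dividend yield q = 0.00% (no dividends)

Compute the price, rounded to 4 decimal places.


Answer: Price = 17.3610

Derivation:
d1 = (ln(S/K) + (r - q + 0.5*sigma^2) * T) / (sigma * sqrt(T)) = -4.22684860
d2 = d1 - sigma * sqrt(T) = -4.26148269
exp(-rT) = 0.99733795; exp(-qT) = 1.00000000
P = K * exp(-rT) * N(-d2) - S_0 * exp(-qT) * N(-d1)
N(-d1) = 0.99998815; N(-d2) = 0.99998985
P = 127.3400 * 0.99733795 * 0.99998985 - 109.6400 * 1.00000000 * 0.99998815 = 17.3610


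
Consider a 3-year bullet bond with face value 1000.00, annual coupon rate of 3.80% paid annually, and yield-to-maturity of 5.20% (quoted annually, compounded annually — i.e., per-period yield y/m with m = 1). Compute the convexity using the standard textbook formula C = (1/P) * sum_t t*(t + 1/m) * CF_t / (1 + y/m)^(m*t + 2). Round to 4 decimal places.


Answer: Convexity = 10.3102

Derivation:
Coupon per period c = face * coupon_rate / m = 38.000000
Periods per year m = 1; per-period yield y/m = 0.052000
Number of cashflows N = 3
Cashflows (t years, CF_t, discount factor 1/(1+y/m)^(m*t), PV):
  t = 1.0000: CF_t = 38.000000, DF = 0.950570, PV = 36.121673
  t = 2.0000: CF_t = 38.000000, DF = 0.903584, PV = 34.336191
  t = 3.0000: CF_t = 1038.000000, DF = 0.858920, PV = 891.559094
Price P = sum_t PV_t = 962.016958
Convexity numerator sum_t t*(t + 1/m) * CF_t / (1+y/m)^(m*t + 2):
  t = 1.0000: term = 65.277930
  t = 2.0000: term = 186.153792
  t = 3.0000: term = 9667.182123
Convexity = (1/P) * sum = 9918.613845 / 962.016958 = 10.310228


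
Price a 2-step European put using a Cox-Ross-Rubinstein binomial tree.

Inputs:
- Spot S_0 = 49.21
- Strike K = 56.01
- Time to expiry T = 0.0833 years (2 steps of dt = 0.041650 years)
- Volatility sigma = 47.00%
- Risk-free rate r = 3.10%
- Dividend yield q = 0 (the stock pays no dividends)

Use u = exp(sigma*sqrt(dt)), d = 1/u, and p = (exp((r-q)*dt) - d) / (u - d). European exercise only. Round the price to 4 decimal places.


dt = T/N = 0.041650
u = exp(sigma*sqrt(dt)) = 1.100670; d = 1/u = 0.908537
p = (exp((r-q)*dt) - d) / (u - d) = 0.482763
Discount per step: exp(-r*dt) = 0.998710
Stock lattice S(k, i) with i counting down-moves:
  k=0: S(0,0) = 49.2100
  k=1: S(1,0) = 54.1640; S(1,1) = 44.7091
  k=2: S(2,0) = 59.6167; S(2,1) = 49.2100; S(2,2) = 40.6199
Terminal payoffs V(N, i) = max(K - S_T, 0):
  V(2,0) = 0.000000; V(2,1) = 6.800000; V(2,2) = 15.390082
Backward induction: V(k, i) = exp(-r*dt) * [p * V(k+1, i) + (1-p) * V(k+1, i+1)].
  V(1,0) = exp(-r*dt) * [p*0.000000 + (1-p)*6.800000] = 3.512673
  V(1,1) = exp(-r*dt) * [p*6.800000 + (1-p)*15.390082] = 11.228601
  V(0,0) = exp(-r*dt) * [p*3.512673 + (1-p)*11.228601] = 7.493954

Answer: Price = V(0,0) = 7.4940


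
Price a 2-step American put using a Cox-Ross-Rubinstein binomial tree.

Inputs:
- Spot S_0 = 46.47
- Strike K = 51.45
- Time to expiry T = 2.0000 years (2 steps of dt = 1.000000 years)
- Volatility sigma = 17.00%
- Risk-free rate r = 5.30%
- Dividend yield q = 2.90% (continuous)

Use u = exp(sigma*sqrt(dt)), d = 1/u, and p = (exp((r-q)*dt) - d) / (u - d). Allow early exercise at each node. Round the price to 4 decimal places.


Answer: Price = V(0,0) = 6.5892

Derivation:
dt = T/N = 1.000000
u = exp(sigma*sqrt(dt)) = 1.185305; d = 1/u = 0.843665
p = (exp((r-q)*dt) - d) / (u - d) = 0.528701
Discount per step: exp(-r*dt) = 0.948380
Stock lattice S(k, i) with i counting down-moves:
  k=0: S(0,0) = 46.4700
  k=1: S(1,0) = 55.0811; S(1,1) = 39.2051
  k=2: S(2,0) = 65.2879; S(2,1) = 46.4700; S(2,2) = 33.0760
Terminal payoffs V(N, i) = max(K - S_T, 0):
  V(2,0) = 0.000000; V(2,1) = 4.980000; V(2,2) = 18.374033
Backward induction: V(k, i) = exp(-r*dt) * [p * V(k+1, i) + (1-p) * V(k+1, i+1)]; then take max(V_cont, immediate exercise) for American.
  V(1,0) = exp(-r*dt) * [p*0.000000 + (1-p)*4.980000] = 2.225912; exercise = 0.000000; V(1,0) = max -> 2.225912
  V(1,1) = exp(-r*dt) * [p*4.980000 + (1-p)*18.374033] = 10.709668; exercise = 12.244896; V(1,1) = max -> 12.244896
  V(0,0) = exp(-r*dt) * [p*2.225912 + (1-p)*12.244896] = 6.589199; exercise = 4.980000; V(0,0) = max -> 6.589199


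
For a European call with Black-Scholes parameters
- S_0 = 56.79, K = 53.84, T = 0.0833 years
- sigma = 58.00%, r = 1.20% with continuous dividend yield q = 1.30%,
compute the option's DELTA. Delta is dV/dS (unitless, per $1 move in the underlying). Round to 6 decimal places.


Answer: Delta = 0.655398

Derivation:
d1 = 0.4018643773; d2 = 0.2344662889
phi(d1) = 0.3679949653; exp(-qT) = 0.9989176861; exp(-rT) = 0.9990008994
N(d1) = 0.6561080797
Delta = exp(-qT) * N(d1) = 0.9989176861 * 0.6561080797 = 0.655398


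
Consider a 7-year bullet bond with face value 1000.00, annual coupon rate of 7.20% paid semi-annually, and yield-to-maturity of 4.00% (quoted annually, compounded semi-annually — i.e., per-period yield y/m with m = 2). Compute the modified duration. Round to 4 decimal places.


Coupon per period c = face * coupon_rate / m = 36.000000
Periods per year m = 2; per-period yield y/m = 0.020000
Number of cashflows N = 14
Cashflows (t years, CF_t, discount factor 1/(1+y/m)^(m*t), PV):
  t = 0.5000: CF_t = 36.000000, DF = 0.980392, PV = 35.294118
  t = 1.0000: CF_t = 36.000000, DF = 0.961169, PV = 34.602076
  t = 1.5000: CF_t = 36.000000, DF = 0.942322, PV = 33.923604
  t = 2.0000: CF_t = 36.000000, DF = 0.923845, PV = 33.258435
  t = 2.5000: CF_t = 36.000000, DF = 0.905731, PV = 32.606309
  t = 3.0000: CF_t = 36.000000, DF = 0.887971, PV = 31.966970
  t = 3.5000: CF_t = 36.000000, DF = 0.870560, PV = 31.340166
  t = 4.0000: CF_t = 36.000000, DF = 0.853490, PV = 30.725653
  t = 4.5000: CF_t = 36.000000, DF = 0.836755, PV = 30.123190
  t = 5.0000: CF_t = 36.000000, DF = 0.820348, PV = 29.532539
  t = 5.5000: CF_t = 36.000000, DF = 0.804263, PV = 28.953469
  t = 6.0000: CF_t = 36.000000, DF = 0.788493, PV = 28.385754
  t = 6.5000: CF_t = 36.000000, DF = 0.773033, PV = 27.829171
  t = 7.0000: CF_t = 1036.000000, DF = 0.757875, PV = 785.158525
Price P = sum_t PV_t = 1193.699980
First compute Macaulay numerator sum_t t * PV_t:
  t * PV_t at t = 0.5000: 17.647059
  t * PV_t at t = 1.0000: 34.602076
  t * PV_t at t = 1.5000: 50.885406
  t * PV_t at t = 2.0000: 66.516871
  t * PV_t at t = 2.5000: 81.515773
  t * PV_t at t = 3.0000: 95.900909
  t * PV_t at t = 3.5000: 109.690583
  t * PV_t at t = 4.0000: 122.902613
  t * PV_t at t = 4.5000: 135.554353
  t * PV_t at t = 5.0000: 147.662694
  t * PV_t at t = 5.5000: 159.244082
  t * PV_t at t = 6.0000: 170.314526
  t * PV_t at t = 6.5000: 180.889611
  t * PV_t at t = 7.0000: 5496.109678
Macaulay duration D = 6869.436234 / 1193.699980 = 5.754743
Modified duration = D / (1 + y/m) = 5.754743 / (1 + 0.020000) = 5.641905

Answer: Modified duration = 5.6419
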